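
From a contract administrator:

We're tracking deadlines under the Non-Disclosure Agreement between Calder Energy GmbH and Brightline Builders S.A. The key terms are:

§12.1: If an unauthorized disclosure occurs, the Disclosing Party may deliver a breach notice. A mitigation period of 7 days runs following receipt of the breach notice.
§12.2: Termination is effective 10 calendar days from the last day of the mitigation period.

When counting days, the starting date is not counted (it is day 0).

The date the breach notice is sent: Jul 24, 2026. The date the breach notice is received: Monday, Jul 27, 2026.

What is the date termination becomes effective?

Aug 13, 2026

The last day of the mitigation period: Jul 27, 2026 + 7 days = Aug 3, 2026.
The date termination becomes effective: 10 calendar days after Aug 3, 2026 is Aug 13, 2026.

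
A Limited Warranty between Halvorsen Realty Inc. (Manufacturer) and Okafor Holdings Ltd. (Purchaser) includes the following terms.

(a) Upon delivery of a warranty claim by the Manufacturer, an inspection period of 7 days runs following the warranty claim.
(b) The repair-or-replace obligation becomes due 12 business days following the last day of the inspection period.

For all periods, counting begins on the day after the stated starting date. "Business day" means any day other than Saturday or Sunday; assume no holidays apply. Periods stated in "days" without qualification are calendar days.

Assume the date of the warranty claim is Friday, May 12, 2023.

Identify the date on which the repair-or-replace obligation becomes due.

Jun 6, 2023

The last day of the inspection period: 7 calendar days after May 12, 2023 is May 19, 2023.
The date on which the repair-or-replace obligation becomes due: 12 business days after Friday, May 19, 2023, skipping weekends — May 22, May 23, May 24, May 25, …, Jun 2, Jun 5, Jun 6 — lands on Tuesday, Jun 6, 2023.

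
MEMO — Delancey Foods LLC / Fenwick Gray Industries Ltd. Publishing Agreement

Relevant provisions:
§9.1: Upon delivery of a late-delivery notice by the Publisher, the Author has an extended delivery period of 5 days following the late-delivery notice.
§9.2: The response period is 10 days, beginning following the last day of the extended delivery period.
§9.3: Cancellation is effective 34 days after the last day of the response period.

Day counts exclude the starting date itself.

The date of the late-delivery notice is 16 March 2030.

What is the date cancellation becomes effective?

4 May 2030

The last day of the extended delivery period: 16 March 2030 + 5 days = 21 March 2030.
The last day of the response period: 21 March 2030 + 10 days = 31 March 2030.
Adding 34 calendar days to 31 March 2030 gives 4 May 2030, which is the date cancellation becomes effective.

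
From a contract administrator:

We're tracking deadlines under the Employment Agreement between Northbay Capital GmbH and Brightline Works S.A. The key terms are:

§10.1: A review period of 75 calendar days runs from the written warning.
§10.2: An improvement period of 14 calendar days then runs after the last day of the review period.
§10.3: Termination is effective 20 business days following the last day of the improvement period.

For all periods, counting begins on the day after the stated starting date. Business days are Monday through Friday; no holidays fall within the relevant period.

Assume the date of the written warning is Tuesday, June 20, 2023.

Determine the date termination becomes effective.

The last day of the review period: June 20, 2023 + 75 days = September 3, 2023.
Adding 14 calendar days to September 3, 2023 gives September 17, 2023, which is the last day of the improvement period.
The date termination becomes effective: counting 20 business days from Sunday, September 17, 2023 (Sep 18, Sep 19, Sep 20, Sep 21, …, Oct 11, Oct 12, Oct 13, skipping weekends) reaches Friday, October 13, 2023.

October 13, 2023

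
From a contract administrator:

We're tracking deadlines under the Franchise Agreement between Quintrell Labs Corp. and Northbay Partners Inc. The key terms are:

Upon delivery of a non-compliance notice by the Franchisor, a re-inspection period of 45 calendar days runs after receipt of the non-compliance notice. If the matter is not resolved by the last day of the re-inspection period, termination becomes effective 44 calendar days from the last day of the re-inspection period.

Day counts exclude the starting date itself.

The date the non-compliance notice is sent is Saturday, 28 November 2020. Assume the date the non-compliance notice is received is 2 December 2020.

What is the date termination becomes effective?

1 March 2021

Adding 45 calendar days to 2 December 2020 gives 16 January 2021, which is the last day of the re-inspection period.
The date termination becomes effective: 16 January 2021 + 44 days = 1 March 2021.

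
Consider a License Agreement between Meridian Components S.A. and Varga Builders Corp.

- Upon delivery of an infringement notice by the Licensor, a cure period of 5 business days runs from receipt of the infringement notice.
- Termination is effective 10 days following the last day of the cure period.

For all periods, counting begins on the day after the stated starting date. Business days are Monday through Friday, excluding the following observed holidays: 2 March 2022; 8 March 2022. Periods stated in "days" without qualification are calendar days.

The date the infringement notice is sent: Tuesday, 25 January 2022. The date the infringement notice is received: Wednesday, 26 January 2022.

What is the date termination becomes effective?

The last day of the cure period: counting 5 business days from Wednesday, 26 January 2022 (Jan 27, Jan 28, Jan 31, Feb 1, Feb 2, skipping weekends) reaches Wednesday, 2 February 2022.
Adding 10 calendar days to 2 February 2022 gives 12 February 2022, which is the date termination becomes effective.

12 February 2022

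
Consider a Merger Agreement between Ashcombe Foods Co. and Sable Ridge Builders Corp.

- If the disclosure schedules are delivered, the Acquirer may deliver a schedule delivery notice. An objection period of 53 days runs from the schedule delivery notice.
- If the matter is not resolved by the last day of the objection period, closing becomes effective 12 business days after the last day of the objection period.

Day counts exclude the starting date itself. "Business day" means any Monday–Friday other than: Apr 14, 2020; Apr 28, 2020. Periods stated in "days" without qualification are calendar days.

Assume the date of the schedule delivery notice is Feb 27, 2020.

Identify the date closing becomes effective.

May 7, 2020

Adding 53 calendar days to Feb 27, 2020 gives Apr 20, 2020, which is the last day of the objection period.
The date closing becomes effective: counting 12 business days from Monday, Apr 20, 2020 (Apr 21, Apr 22, Apr 23, Apr 24, …, May 5, May 6, May 7, skipping weekends and the listed holiday on Apr 28) reaches Thursday, May 7, 2020.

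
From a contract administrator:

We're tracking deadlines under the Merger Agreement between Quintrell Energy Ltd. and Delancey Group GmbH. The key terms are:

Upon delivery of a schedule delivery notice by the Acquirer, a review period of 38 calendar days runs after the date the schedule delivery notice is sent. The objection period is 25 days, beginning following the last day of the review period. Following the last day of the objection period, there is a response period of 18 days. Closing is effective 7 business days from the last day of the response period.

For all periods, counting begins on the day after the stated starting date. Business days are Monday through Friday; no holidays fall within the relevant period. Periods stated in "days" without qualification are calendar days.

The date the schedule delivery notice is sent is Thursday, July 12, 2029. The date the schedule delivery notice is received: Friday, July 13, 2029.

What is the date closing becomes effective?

The last day of the review period: 38 calendar days after July 12, 2029 is August 19, 2029.
The last day of the objection period: August 19, 2029 + 25 days = September 13, 2029.
The last day of the response period: 18 calendar days after September 13, 2029 is October 1, 2029.
The date closing becomes effective: counting 7 business days from Monday, October 1, 2029 (Oct 2, Oct 3, Oct 4, Oct 5, Oct 8, Oct 9, Oct 10, skipping weekends) reaches Wednesday, October 10, 2029.

October 10, 2029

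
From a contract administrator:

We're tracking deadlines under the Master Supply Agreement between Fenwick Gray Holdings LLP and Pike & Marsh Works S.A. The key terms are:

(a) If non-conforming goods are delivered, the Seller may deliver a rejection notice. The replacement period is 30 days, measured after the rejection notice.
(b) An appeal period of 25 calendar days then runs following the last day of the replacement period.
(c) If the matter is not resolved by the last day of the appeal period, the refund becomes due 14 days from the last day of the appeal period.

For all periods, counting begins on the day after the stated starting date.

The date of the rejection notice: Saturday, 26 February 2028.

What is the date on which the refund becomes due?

The last day of the replacement period: 30 calendar days after 26 February 2028 is 27 March 2028.
The last day of the appeal period: 25 calendar days after 27 March 2028 is 21 April 2028.
The date on which the refund becomes due: 14 calendar days after 21 April 2028 is 5 May 2028.

5 May 2028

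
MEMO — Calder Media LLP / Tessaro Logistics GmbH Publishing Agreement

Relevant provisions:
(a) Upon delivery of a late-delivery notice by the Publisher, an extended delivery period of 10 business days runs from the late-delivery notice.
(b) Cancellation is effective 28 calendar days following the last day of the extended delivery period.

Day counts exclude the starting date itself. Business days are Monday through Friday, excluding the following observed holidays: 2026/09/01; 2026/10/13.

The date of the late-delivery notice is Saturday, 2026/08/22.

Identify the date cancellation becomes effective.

2026/10/05

The last day of the extended delivery period: 10 business days after Saturday, 2026/08/22, skipping weekends and the listed holiday on Sep 1 — Aug 24, Aug 25, Aug 26, Aug 27, Aug 28, Aug 31, Sep 2, Sep 3, Sep 4, Sep 7 — lands on Monday, 2026/09/07.
The date cancellation becomes effective: 2026/09/07 + 28 days = 2026/10/05.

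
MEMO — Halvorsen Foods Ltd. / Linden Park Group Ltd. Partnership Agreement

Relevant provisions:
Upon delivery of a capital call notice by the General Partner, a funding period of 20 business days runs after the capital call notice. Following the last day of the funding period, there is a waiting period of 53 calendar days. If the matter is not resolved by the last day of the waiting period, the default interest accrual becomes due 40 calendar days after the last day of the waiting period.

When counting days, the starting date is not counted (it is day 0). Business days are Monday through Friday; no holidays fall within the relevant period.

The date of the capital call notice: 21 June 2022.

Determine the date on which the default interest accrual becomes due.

From Tuesday, 21 June 2022, 20 business days (Jun 22, Jun 23, Jun 24, Jun 27, …, Jul 15, Jul 18, Jul 19, skipping weekends) brings us to Tuesday, 19 July 2022, which is the last day of the funding period.
The last day of the waiting period: 53 calendar days after 19 July 2022 is 10 September 2022.
The date on which the default interest accrual becomes due: 10 September 2022 + 40 days = 20 October 2022.

20 October 2022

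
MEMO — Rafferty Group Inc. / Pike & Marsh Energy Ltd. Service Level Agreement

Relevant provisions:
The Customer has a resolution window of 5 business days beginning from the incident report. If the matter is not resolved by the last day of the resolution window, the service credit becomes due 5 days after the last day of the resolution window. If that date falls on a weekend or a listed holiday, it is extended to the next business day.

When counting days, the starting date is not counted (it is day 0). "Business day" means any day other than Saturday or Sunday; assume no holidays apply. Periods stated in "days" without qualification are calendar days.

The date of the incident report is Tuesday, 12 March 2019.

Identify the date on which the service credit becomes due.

From Tuesday, 12 March 2019, 5 business days (Mar 13, Mar 14, Mar 15, Mar 18, Mar 19, skipping weekends) brings us to Tuesday, 19 March 2019, which is the last day of the resolution window.
The date on which the service credit becomes due: 19 March 2019 + 5 days = 24 March 2019. That falls on a Sunday, so it rolls to the next business day, Monday, 25 March 2019.

25 March 2019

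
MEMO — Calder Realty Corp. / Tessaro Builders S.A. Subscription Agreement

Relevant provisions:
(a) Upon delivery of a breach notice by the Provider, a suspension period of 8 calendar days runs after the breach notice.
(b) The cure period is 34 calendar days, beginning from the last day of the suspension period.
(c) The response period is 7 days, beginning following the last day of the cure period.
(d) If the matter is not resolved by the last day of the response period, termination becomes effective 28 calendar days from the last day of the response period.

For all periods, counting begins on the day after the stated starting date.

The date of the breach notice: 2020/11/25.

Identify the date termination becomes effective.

The last day of the suspension period: 8 calendar days after 2020/11/25 is 2020/12/03.
The last day of the cure period: 34 calendar days after 2020/12/03 is 2021/01/06.
Adding 7 calendar days to 2021/01/06 gives 2021/01/13, which is the last day of the response period.
The date termination becomes effective: 28 calendar days after 2021/01/13 is 2021/02/10.

2021/02/10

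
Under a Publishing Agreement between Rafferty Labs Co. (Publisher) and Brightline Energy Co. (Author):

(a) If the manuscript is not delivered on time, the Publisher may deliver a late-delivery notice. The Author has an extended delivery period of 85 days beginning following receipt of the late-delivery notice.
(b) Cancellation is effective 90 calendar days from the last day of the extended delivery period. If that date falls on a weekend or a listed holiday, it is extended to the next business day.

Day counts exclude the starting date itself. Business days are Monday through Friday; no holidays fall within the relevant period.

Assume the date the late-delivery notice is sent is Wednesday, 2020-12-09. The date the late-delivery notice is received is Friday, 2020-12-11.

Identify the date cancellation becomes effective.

2021-06-04

The last day of the extended delivery period: 85 calendar days after 2020-12-11 is 2021-03-06.
The date cancellation becomes effective: 90 calendar days after 2021-03-06 is 2021-06-04. 2021-06-04 is a Friday, so no roll-forward applies.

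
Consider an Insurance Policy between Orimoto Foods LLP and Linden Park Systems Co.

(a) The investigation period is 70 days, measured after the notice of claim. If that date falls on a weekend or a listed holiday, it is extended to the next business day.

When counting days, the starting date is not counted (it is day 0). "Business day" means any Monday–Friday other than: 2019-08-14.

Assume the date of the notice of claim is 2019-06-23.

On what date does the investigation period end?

2019-09-02

The last day of the investigation period: 70 calendar days after 2019-06-23 is 2019-09-01. That falls on a Sunday, so it rolls to the next business day, Monday, 2019-09-02.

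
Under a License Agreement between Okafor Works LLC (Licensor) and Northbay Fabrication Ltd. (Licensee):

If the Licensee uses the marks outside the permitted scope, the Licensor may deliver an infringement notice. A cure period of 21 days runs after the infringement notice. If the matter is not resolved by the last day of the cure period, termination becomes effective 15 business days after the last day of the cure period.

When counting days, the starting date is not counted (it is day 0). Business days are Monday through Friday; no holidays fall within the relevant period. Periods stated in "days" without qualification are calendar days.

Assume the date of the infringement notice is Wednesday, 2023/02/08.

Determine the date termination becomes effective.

2023/03/22

Adding 21 calendar days to 2023/02/08 gives 2023/03/01, which is the last day of the cure period.
The date termination becomes effective: 15 business days after Wednesday, 2023/03/01, skipping weekends — Mar 2, Mar 3, Mar 6, Mar 7, …, Mar 20, Mar 21, Mar 22 — lands on Wednesday, 2023/03/22.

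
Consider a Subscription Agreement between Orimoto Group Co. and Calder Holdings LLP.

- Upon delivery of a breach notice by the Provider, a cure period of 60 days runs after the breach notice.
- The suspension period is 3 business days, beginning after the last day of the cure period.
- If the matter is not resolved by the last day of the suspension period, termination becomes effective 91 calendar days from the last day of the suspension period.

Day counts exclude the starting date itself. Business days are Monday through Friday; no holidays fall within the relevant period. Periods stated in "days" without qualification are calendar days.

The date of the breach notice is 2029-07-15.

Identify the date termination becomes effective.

Adding 60 calendar days to 2029-07-15 gives 2029-09-13, which is the last day of the cure period.
The last day of the suspension period: 3 business days after Thursday, 2029-09-13, skipping weekends — Sep 14, Sep 17, Sep 18 — lands on Tuesday, 2029-09-18.
The date termination becomes effective: 91 calendar days after 2029-09-18 is 2029-12-18.

2029-12-18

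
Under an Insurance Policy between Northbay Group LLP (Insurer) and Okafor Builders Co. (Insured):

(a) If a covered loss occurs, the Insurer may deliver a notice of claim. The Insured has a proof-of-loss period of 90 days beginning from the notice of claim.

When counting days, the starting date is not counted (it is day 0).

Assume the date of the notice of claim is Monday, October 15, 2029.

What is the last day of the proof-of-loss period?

January 13, 2030

The last day of the proof-of-loss period: 90 calendar days after October 15, 2029 is January 13, 2030.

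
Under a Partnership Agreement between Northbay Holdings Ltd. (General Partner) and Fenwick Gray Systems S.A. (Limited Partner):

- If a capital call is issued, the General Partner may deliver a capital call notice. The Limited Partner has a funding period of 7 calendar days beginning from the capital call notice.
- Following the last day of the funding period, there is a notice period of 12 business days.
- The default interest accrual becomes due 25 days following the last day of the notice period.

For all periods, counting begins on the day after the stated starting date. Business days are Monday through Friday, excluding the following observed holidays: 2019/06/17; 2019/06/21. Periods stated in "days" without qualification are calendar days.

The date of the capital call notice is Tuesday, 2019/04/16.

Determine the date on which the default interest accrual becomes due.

The last day of the funding period: 2019/04/16 + 7 days = 2019/04/23.
The last day of the notice period: counting 12 business days from Tuesday, 2019/04/23 (Apr 24, Apr 25, Apr 26, Apr 29, …, May 7, May 8, May 9, skipping weekends) reaches Thursday, 2019/05/09.
Adding 25 calendar days to 2019/05/09 gives 2019/06/03, which is the date on which the default interest accrual becomes due.

2019/06/03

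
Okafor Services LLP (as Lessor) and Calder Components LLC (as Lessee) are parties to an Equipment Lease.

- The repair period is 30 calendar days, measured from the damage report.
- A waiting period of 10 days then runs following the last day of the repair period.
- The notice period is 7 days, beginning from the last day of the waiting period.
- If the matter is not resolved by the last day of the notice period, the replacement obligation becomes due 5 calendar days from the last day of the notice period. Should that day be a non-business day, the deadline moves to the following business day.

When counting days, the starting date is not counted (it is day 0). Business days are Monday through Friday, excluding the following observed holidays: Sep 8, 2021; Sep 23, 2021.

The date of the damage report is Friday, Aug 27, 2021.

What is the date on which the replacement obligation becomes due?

Adding 30 calendar days to Aug 27, 2021 gives Sep 26, 2021, which is the last day of the repair period.
The last day of the waiting period: Sep 26, 2021 + 10 days = Oct 6, 2021.
The last day of the notice period: Oct 6, 2021 + 7 days = Oct 13, 2021.
The date on which the replacement obligation becomes due: 5 calendar days after Oct 13, 2021 is Oct 18, 2021. Oct 18, 2021 is a Monday and is not a listed holiday, so no roll-forward applies.

Oct 18, 2021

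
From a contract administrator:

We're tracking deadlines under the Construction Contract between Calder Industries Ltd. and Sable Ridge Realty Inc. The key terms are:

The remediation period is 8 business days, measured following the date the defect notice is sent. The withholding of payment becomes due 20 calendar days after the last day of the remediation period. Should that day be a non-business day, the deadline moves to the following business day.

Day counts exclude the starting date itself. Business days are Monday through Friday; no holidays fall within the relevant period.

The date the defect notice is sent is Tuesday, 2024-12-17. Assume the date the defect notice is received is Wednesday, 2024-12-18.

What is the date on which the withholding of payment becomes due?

The last day of the remediation period: counting 8 business days from Tuesday, 2024-12-17 (Dec 18, Dec 19, Dec 20, Dec 23, Dec 24, Dec 25, Dec 26, Dec 27, skipping weekends) reaches Friday, 2024-12-27.
The date on which the withholding of payment becomes due: 20 calendar days after 2024-12-27 is 2025-01-16. 2025-01-16 is a Thursday, so no roll-forward applies.

2025-01-16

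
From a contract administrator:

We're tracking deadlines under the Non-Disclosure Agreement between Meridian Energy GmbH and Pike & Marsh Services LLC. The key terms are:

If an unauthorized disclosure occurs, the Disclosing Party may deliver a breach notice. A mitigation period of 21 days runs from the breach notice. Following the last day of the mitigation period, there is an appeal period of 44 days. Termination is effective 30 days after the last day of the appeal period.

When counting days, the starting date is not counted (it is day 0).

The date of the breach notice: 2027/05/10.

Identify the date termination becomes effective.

2027/08/13

The last day of the mitigation period: 21 calendar days after 2027/05/10 is 2027/05/31.
Adding 44 calendar days to 2027/05/31 gives 2027/07/14, which is the last day of the appeal period.
The date termination becomes effective: 30 calendar days after 2027/07/14 is 2027/08/13.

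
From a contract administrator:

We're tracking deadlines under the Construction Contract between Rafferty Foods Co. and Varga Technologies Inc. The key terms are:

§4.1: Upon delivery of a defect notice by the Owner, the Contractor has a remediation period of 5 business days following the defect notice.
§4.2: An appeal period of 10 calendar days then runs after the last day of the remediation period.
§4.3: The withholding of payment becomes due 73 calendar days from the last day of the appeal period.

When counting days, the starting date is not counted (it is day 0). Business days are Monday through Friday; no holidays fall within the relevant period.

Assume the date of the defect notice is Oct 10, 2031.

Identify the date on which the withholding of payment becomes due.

The last day of the remediation period: counting 5 business days from Friday, Oct 10, 2031 (Oct 13, Oct 14, Oct 15, Oct 16, Oct 17, skipping weekends) reaches Friday, Oct 17, 2031.
The last day of the appeal period: 10 calendar days after Oct 17, 2031 is Oct 27, 2031.
The date on which the withholding of payment becomes due: 73 calendar days after Oct 27, 2031 is Jan 8, 2032.

Jan 8, 2032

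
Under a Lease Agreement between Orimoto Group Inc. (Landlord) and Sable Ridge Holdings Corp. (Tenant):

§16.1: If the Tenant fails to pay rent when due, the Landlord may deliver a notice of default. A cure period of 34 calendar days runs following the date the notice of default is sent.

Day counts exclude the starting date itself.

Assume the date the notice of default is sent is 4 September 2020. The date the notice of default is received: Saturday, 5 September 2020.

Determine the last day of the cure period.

The last day of the cure period: 34 calendar days after 4 September 2020 is 8 October 2020.

8 October 2020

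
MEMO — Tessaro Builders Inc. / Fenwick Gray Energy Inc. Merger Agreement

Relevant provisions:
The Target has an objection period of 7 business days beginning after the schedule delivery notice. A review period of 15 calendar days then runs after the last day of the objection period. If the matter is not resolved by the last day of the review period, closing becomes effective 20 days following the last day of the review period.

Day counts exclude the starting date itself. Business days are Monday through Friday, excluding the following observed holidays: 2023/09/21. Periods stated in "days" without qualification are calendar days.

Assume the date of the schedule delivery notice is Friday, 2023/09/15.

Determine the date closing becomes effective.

From Friday, 2023/09/15, 7 business days (Sep 18, Sep 19, Sep 20, Sep 22, Sep 25, Sep 26, Sep 27, skipping weekends and the listed holiday on Sep 21) brings us to Wednesday, 2023/09/27, which is the last day of the objection period.
The last day of the review period: 15 calendar days after 2023/09/27 is 2023/10/12.
Adding 20 calendar days to 2023/10/12 gives 2023/11/01, which is the date closing becomes effective.

2023/11/01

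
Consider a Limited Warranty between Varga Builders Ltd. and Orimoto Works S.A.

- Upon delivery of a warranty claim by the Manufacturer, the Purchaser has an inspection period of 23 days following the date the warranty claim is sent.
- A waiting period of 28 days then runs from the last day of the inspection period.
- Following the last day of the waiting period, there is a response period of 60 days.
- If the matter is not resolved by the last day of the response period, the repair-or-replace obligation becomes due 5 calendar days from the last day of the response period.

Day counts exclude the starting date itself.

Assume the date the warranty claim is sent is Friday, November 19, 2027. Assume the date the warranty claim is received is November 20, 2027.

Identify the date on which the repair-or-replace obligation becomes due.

March 14, 2028

The last day of the inspection period: November 19, 2027 + 23 days = December 12, 2027.
Adding 28 calendar days to December 12, 2027 gives January 9, 2028, which is the last day of the waiting period.
The last day of the response period: January 9, 2028 + 60 days = March 9, 2028.
The date on which the repair-or-replace obligation becomes due: 5 calendar days after March 9, 2028 is March 14, 2028.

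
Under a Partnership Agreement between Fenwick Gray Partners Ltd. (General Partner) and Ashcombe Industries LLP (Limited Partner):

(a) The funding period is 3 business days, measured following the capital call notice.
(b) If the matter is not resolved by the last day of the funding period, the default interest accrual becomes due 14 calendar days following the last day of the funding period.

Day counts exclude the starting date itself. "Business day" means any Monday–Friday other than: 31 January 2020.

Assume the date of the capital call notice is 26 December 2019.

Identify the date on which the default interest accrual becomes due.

From Thursday, 26 December 2019, 3 business days (Dec 27, Dec 30, Dec 31, skipping weekends) brings us to Tuesday, 31 December 2019, which is the last day of the funding period.
Adding 14 calendar days to 31 December 2019 gives 14 January 2020, which is the date on which the default interest accrual becomes due.

14 January 2020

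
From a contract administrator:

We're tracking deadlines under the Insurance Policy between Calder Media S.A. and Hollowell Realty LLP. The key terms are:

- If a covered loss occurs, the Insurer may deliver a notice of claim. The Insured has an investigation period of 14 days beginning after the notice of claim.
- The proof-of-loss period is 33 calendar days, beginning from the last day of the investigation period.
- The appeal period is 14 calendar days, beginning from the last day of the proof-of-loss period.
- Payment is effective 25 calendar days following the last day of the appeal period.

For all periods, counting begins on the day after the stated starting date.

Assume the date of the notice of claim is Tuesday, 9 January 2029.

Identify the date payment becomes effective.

5 April 2029

Adding 14 calendar days to 9 January 2029 gives 23 January 2029, which is the last day of the investigation period.
The last day of the proof-of-loss period: 23 January 2029 + 33 days = 25 February 2029.
Adding 14 calendar days to 25 February 2029 gives 11 March 2029, which is the last day of the appeal period.
The date payment becomes effective: 11 March 2029 + 25 days = 5 April 2029.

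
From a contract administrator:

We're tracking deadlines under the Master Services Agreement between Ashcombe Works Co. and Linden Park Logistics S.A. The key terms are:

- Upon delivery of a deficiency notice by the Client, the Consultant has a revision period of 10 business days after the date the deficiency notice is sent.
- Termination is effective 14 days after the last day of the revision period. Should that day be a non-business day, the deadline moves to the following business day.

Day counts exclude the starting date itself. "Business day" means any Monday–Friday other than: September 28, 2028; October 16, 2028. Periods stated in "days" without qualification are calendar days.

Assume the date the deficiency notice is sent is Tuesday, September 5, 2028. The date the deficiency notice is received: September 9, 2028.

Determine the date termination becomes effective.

October 3, 2028

The last day of the revision period: 10 business days after Tuesday, September 5, 2028, skipping weekends — Sep 6, Sep 7, Sep 8, Sep 11, Sep 12, Sep 13, Sep 14, Sep 15, Sep 18, Sep 19 — lands on Tuesday, September 19, 2028.
The date termination becomes effective: 14 calendar days after September 19, 2028 is October 3, 2028. October 3, 2028 is a Tuesday and is not a listed holiday, so no roll-forward applies.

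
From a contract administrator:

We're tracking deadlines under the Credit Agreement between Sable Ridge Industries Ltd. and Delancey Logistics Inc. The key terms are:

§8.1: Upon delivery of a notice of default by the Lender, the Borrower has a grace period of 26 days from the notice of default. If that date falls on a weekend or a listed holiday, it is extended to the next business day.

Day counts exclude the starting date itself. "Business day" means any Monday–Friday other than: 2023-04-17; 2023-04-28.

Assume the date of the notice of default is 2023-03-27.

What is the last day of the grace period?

2023-04-24

The last day of the grace period: 2023-03-27 + 26 days = 2023-04-22. That falls on a Saturday, so it rolls to the next business day, Monday, 2023-04-24.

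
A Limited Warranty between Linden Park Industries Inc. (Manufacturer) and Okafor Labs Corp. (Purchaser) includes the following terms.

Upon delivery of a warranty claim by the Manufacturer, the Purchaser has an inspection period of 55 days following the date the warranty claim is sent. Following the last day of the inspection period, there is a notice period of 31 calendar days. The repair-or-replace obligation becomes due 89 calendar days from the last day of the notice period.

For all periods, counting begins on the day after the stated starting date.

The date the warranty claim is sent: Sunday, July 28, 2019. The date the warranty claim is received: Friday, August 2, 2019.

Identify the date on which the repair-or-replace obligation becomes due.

January 19, 2020

The last day of the inspection period: July 28, 2019 + 55 days = September 21, 2019.
The last day of the notice period: September 21, 2019 + 31 days = October 22, 2019.
The date on which the repair-or-replace obligation becomes due: 89 calendar days after October 22, 2019 is January 19, 2020.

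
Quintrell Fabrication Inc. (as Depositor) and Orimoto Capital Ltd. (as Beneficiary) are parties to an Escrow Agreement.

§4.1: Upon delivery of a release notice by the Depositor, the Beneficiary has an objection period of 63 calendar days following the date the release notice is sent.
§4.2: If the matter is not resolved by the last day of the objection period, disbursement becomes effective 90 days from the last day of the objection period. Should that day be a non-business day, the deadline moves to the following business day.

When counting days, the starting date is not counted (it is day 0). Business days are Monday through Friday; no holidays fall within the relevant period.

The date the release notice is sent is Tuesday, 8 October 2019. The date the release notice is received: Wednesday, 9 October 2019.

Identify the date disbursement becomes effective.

The last day of the objection period: 8 October 2019 + 63 days = 10 December 2019.
The date disbursement becomes effective: 10 December 2019 + 90 days = 9 March 2020. 9 March 2020 is a Monday, so no roll-forward applies.

9 March 2020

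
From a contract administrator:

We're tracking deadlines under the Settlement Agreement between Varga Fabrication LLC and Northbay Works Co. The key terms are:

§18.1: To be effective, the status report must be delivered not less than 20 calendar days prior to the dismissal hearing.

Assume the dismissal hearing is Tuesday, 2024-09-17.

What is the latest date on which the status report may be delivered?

2024-08-28

2024-09-17 minus 20 days is 2024-08-28.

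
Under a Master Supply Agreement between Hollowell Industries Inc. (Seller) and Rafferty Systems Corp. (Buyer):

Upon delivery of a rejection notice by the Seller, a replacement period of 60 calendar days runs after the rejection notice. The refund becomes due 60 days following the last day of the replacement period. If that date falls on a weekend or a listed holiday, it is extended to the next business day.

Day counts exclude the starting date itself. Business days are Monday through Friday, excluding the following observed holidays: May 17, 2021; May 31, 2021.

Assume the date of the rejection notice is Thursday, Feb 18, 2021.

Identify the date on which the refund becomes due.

Jun 18, 2021

The last day of the replacement period: 60 calendar days after Feb 18, 2021 is Apr 19, 2021.
Adding 60 calendar days to Apr 19, 2021 gives Jun 18, 2021, which is the date on which the refund becomes due. Jun 18, 2021 is a Friday and is not a listed holiday, so no roll-forward applies.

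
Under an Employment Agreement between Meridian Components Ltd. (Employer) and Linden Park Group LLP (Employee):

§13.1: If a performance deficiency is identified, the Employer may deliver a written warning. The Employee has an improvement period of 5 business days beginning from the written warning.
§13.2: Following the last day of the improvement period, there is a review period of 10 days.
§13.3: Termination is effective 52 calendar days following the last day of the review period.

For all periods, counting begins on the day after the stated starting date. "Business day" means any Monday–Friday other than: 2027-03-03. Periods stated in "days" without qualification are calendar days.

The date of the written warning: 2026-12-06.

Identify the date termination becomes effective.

2027-02-11

The last day of the improvement period: counting 5 business days from Sunday, 2026-12-06 (Dec 7, Dec 8, Dec 9, Dec 10, Dec 11, skipping weekends) reaches Friday, 2026-12-11.
The last day of the review period: 2026-12-11 + 10 days = 2026-12-21.
The date termination becomes effective: 2026-12-21 + 52 days = 2027-02-11.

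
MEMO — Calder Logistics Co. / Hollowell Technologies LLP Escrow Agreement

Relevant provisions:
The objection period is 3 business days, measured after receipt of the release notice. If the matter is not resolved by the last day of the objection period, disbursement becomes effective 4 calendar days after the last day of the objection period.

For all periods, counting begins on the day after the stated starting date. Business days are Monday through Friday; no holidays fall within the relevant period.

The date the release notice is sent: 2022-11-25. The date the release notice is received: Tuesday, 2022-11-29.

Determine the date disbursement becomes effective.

The last day of the objection period: 3 business days after Tuesday, 2022-11-29, skipping weekends — Nov 30, Dec 1, Dec 2 — lands on Friday, 2022-12-02.
Adding 4 calendar days to 2022-12-02 gives 2022-12-06, which is the date disbursement becomes effective.

2022-12-06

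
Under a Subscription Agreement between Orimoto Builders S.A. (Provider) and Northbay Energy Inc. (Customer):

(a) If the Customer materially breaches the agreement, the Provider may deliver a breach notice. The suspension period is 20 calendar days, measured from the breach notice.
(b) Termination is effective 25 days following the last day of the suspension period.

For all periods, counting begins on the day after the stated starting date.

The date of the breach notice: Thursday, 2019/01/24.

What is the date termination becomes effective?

2019/03/10

The last day of the suspension period: 2019/01/24 + 20 days = 2019/02/13.
Adding 25 calendar days to 2019/02/13 gives 2019/03/10, which is the date termination becomes effective.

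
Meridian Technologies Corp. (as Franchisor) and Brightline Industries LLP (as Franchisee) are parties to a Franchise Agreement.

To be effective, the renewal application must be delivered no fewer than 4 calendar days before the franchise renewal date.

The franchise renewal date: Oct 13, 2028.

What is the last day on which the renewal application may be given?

Oct 13, 2028 minus 4 days is Oct 9, 2028.

Oct 9, 2028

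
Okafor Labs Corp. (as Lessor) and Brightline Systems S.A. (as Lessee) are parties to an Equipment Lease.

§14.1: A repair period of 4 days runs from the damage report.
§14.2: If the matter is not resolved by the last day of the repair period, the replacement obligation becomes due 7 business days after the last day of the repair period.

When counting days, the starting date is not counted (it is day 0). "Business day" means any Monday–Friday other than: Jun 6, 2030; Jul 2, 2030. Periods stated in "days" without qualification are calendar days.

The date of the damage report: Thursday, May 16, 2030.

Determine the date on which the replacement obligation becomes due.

The last day of the repair period: May 16, 2030 + 4 days = May 20, 2030.
The date on which the replacement obligation becomes due: 7 business days after Monday, May 20, 2030, skipping weekends — May 21, May 22, May 23, May 24, May 27, May 28, May 29 — lands on Wednesday, May 29, 2030.

May 29, 2030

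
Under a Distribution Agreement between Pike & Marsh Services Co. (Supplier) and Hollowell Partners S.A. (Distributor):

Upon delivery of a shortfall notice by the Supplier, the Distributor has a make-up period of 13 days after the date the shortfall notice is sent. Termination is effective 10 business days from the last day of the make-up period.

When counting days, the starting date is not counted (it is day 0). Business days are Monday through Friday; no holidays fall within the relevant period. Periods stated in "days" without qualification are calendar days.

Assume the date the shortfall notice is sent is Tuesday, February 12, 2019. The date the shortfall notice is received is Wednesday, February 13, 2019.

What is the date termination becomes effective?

The last day of the make-up period: 13 calendar days after February 12, 2019 is February 25, 2019.
The date termination becomes effective: 10 business days after Monday, February 25, 2019, skipping weekends — Feb 26, Feb 27, Feb 28, Mar 1, Mar 4, Mar 5, Mar 6, Mar 7, Mar 8, Mar 11 — lands on Monday, March 11, 2019.

March 11, 2019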